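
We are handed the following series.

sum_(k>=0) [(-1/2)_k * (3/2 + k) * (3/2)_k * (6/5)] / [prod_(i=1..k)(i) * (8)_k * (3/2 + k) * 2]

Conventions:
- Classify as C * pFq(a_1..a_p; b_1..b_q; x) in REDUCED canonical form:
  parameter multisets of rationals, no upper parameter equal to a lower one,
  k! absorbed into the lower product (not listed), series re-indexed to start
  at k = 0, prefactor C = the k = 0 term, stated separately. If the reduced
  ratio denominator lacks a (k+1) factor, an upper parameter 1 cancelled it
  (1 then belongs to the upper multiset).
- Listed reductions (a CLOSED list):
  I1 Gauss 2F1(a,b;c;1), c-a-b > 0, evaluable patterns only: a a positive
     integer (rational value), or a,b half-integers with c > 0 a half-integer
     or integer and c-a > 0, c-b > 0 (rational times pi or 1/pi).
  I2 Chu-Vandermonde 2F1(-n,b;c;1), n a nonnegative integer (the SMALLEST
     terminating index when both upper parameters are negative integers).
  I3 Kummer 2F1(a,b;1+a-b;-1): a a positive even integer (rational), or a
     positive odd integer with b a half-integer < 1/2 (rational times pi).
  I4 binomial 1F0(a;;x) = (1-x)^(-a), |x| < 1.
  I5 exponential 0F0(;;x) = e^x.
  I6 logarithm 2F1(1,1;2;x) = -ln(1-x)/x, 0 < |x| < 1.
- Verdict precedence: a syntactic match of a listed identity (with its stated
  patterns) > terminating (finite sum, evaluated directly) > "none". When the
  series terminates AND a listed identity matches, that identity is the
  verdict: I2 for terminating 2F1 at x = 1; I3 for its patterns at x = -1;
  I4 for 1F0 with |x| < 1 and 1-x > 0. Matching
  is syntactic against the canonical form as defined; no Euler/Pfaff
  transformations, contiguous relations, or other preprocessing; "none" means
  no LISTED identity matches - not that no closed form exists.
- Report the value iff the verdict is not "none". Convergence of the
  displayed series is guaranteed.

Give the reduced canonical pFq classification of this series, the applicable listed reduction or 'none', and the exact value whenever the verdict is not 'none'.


The series (x = 1) is 2F1: upper {-1/2, 3/2}, lower {8}, prefactor 3/5. Verdict: this is Gauss's theorem I1 (half-integer case) (x = 1; upper {-1/2, 3/2} half-integers, c = 8 in the evaluable pattern). Value: (4194304/2477475) / pi.

Key observation: x = 1 and the constant factors (C = 3/5, x = 1) combine into one prefactor.
Step ratio: r(k) = 1 * (k-1/2) (k+3/2) / [(k+8) (k+1)] - rational in k, leading ratio 1; with t_0 = 3/5, classification follows.


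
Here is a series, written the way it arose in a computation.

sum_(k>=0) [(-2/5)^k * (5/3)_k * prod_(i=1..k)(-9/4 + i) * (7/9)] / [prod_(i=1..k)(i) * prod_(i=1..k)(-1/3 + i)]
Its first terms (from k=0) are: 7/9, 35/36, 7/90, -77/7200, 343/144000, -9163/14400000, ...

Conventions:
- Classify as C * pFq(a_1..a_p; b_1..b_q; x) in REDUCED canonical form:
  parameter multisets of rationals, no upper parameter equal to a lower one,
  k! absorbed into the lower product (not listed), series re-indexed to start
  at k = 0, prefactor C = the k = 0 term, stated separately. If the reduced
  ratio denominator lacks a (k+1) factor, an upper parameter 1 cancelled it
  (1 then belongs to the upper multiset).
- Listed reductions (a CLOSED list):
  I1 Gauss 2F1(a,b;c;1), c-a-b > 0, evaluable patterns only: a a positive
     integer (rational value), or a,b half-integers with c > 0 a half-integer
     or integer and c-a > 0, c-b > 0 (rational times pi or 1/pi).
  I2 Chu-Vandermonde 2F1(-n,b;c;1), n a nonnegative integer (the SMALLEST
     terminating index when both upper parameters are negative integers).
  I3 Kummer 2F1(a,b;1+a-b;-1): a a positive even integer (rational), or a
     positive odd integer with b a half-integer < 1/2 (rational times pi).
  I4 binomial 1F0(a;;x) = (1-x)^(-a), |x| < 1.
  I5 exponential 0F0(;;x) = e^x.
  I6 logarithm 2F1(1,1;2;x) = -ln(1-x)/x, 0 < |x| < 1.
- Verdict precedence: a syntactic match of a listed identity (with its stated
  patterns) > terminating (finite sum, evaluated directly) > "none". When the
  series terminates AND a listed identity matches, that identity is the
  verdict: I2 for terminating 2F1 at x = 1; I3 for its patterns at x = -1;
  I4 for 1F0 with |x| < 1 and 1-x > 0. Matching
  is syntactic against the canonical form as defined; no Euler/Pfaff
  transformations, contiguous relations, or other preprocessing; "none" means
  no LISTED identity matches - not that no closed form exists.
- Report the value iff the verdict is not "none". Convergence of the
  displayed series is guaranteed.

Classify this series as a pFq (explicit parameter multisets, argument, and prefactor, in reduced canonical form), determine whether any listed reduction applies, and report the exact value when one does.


Prefactor 7/9, argument -2/5: 2F1 with upper {-5/4, 5/3} over lower {2/3}. Verdict: none. No listed pattern accepts 2F1(-5/4, 5/3; 2/3; -2/5).

First insight: x = (-2/5) and the product of the first k integers (prefactor 7/9) is k!.
Ratio: r(k) = (-2/5) * (k-5/4) (k+5/3) / [(k+2/3) (k+1)] - poly over poly, x = (-2/5) from leading terms; C = 7/9 at k = 0.


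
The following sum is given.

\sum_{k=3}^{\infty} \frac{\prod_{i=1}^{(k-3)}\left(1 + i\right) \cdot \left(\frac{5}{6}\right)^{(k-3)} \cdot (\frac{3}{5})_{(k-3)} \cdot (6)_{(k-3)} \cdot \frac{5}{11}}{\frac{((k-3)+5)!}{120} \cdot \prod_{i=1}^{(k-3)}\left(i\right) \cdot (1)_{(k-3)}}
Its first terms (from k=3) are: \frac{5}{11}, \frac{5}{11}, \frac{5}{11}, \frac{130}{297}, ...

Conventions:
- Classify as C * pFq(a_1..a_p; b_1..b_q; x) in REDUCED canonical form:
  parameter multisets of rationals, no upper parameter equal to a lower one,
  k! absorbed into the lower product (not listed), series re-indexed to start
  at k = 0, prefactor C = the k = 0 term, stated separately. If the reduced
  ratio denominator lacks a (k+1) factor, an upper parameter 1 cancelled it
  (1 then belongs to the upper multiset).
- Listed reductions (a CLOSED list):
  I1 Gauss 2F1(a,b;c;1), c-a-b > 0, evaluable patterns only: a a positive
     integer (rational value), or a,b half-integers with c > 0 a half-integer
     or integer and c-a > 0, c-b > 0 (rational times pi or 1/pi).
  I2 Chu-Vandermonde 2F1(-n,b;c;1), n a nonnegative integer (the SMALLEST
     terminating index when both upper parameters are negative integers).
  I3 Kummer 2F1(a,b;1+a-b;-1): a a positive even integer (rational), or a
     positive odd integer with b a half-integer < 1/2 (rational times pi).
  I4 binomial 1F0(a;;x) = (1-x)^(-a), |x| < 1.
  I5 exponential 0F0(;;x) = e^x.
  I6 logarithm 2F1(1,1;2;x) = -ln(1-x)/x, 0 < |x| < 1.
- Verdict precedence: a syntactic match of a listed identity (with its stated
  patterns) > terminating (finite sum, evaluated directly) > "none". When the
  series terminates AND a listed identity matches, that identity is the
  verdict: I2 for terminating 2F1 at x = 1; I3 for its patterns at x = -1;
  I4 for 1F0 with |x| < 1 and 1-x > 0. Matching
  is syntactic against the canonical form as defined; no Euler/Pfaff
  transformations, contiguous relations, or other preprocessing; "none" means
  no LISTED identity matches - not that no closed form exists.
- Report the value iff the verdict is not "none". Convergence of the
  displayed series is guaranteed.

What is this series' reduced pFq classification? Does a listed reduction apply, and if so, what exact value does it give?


This is \frac{5}{11} * 2F1(\frac{3}{5}, 2; 1; \frac{5}{6}) in reduced canonical form. Verdict: none - at argument \frac{5}{6} the multisets {\frac{3}{5}, 2} ; {1} match no listed identity.

Key observation: from the first term \frac{5}{11}: the parameter 6 appears in both the upper and lower lists and cancels.
Ratio: r(k) = \frac{5}{6} * (k+\frac{3}{5}) (k+2) / [(k+1) (k+1)] - rational in k, leading ratio \frac{5}{6}; with t_0 = \frac{5}{11}, classification follows.


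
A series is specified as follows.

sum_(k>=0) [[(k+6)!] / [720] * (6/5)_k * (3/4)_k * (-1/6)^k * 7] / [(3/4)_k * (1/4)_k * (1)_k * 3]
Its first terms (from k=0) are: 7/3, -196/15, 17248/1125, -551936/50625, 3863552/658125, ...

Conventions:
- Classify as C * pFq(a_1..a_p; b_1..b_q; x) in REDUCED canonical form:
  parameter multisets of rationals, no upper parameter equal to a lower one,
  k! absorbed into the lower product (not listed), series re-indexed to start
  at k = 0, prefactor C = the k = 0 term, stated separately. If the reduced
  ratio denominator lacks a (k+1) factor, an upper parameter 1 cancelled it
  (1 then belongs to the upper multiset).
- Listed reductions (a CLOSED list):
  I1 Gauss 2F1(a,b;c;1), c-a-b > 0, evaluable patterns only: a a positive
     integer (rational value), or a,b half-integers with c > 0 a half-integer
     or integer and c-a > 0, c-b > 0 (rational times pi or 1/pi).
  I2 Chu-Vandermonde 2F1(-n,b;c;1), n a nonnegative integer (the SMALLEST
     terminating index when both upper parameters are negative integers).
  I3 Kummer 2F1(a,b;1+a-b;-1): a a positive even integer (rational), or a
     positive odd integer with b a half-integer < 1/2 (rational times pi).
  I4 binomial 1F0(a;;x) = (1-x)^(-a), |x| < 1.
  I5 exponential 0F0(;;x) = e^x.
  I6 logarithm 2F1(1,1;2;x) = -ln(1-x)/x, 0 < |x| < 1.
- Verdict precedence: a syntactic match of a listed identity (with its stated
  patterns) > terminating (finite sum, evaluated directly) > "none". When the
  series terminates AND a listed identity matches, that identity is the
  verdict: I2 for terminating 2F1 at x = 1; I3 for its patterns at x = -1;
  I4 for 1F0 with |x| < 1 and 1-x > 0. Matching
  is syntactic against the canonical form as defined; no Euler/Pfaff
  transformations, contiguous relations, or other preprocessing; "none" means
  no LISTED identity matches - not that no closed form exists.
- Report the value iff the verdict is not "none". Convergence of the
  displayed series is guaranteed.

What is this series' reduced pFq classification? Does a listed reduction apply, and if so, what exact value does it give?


Key observation: t_0 = 7/3 here, and the factorial ratio (C = 7/3) (k+a-1)!/(a-1)! is a rising factorial (a)_k.
Term ratio: r(k) = (-1/6) * (k+6/5) (k+7) / [(k+1/4) (k+1)] - poly over poly, x = (-1/6) from leading terms; C = 7/3 at k = 0.

With C = 7/3: the canonical form is 2F1(6/5, 7; 1/4; -1/6). Verdict: none - at argument -1/6 the multisets {6/5, 7} ; {1/4} match no listed identity.


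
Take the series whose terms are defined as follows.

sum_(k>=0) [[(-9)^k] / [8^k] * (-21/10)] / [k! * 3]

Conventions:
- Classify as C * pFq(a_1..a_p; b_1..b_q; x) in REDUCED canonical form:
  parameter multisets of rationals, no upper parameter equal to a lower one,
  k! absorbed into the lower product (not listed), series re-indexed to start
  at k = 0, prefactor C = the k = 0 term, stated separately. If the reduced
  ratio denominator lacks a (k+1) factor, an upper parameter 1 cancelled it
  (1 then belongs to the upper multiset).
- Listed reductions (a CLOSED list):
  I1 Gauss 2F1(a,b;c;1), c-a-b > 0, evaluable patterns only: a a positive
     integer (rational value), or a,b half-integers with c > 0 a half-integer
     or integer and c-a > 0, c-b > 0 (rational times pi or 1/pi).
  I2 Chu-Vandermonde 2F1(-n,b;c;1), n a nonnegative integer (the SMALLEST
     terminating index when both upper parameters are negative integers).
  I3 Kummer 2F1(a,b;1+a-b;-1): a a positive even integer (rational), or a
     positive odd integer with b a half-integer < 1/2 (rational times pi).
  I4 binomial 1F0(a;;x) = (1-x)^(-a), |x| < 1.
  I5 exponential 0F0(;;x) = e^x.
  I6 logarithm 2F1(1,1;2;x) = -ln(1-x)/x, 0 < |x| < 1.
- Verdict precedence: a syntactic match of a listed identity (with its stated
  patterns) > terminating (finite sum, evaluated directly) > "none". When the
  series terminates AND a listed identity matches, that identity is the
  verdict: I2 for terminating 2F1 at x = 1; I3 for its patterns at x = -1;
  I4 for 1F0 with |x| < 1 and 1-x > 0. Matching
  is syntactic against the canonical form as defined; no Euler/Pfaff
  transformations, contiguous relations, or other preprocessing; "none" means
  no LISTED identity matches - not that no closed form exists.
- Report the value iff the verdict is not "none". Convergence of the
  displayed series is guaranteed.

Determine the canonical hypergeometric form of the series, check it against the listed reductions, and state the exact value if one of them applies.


Reduced: x = -9/8, 0F0, upper = {-}, lower = {-}, C = -7/10. Verdict at x = -9/8: the exponential series (I5) matches (the 0F0 exponential series at x = -9/8). Exact value: (-7/10) * e^(-9/8).

Key observation: x = (-9/8) and the two geometric factors (C = -7/10, x = -9/8) combine into one argument.
Term ratio: r(k) = (-9/8) * 1 / [(k+1)] - rational; roots negated = parameters, x = (-9/8), C = -7/10.


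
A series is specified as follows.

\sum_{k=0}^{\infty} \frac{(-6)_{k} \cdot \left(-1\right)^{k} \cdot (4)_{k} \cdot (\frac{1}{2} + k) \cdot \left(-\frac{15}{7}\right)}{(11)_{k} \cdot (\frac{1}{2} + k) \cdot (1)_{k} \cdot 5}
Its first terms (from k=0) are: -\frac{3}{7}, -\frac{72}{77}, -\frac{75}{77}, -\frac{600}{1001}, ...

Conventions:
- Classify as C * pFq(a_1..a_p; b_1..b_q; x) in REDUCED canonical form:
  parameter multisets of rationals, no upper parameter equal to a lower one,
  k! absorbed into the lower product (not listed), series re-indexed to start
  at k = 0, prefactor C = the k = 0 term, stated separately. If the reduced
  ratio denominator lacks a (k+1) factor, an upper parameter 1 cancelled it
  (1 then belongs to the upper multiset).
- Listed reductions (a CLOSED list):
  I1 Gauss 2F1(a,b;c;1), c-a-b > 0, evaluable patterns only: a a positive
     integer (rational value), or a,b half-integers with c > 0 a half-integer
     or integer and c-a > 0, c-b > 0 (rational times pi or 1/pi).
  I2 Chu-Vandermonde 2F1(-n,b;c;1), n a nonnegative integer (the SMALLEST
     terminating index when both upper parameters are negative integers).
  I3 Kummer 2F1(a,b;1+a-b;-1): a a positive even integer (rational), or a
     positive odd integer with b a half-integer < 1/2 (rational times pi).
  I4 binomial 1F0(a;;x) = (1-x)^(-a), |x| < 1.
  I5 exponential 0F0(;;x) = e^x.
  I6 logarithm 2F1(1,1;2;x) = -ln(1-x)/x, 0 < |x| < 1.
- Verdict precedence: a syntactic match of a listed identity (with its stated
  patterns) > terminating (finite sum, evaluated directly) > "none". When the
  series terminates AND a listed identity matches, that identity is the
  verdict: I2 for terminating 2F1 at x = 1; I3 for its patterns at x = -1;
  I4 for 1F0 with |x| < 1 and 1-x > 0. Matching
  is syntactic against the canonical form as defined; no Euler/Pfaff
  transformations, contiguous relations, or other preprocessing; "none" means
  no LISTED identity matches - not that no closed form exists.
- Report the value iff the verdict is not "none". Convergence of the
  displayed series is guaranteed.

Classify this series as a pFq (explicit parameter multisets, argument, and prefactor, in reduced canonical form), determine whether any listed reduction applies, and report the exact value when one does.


Canonical form: C = -\frac{3}{7} times 2F1 with upper {-6, 4}, lower {11}, x = -1. Verdict: Kummer's theorem (I3) matches (x = -1; c = 11 equals 1+a-b for upper {-6, 4}: listed pattern). Its exact value is -\frac{45}{14}.

The tell: with t_0 = -\frac{3}{7}, the constant factors (C = -3/7) combine into one prefactor.
Consecutive-term ratio: r(k) = -1 * (k-6) (k+4) / [(k+11) (k+1)] - rational; roots negated = parameters, x = -1, C = -\frac{3}{7}.


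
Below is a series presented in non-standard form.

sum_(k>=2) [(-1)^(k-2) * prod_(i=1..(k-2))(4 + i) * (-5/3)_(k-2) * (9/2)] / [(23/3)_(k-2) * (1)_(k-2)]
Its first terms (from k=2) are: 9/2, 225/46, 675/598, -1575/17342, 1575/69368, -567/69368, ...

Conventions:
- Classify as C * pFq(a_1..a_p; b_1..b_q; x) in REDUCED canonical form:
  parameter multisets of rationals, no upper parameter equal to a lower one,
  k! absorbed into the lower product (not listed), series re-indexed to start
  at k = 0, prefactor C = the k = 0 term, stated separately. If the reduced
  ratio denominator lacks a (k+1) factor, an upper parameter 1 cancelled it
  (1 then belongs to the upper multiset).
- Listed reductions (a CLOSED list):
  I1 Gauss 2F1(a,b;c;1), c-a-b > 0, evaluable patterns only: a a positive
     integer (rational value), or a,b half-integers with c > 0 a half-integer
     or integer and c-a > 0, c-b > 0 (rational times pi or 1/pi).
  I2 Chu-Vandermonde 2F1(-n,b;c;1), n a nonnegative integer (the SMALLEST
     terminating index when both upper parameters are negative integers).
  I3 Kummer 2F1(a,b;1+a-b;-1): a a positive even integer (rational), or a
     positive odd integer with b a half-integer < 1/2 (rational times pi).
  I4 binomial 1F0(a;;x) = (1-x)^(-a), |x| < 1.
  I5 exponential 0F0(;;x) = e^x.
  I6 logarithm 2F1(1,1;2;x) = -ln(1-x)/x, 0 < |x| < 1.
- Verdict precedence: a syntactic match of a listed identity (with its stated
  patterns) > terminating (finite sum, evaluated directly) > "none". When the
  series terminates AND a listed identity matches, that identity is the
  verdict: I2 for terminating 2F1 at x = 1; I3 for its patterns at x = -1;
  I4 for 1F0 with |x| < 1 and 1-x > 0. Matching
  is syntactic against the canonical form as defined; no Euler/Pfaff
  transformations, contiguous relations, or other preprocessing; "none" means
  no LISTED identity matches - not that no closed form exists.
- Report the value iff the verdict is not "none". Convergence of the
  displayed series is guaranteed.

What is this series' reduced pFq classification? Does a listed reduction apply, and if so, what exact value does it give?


Canonical form: C = 9/2 times 2F1 with upper {-5/3, 5}, lower {23/3}, x = -1. Verdict: none here - no I1-I6 shape fits x = -1 with lower {23/3}.

Structural cue: t_0 being 9/2, the running product (C = 9/2, x = -1) telescopes to a rising factorial.
Step ratio: r(k) = (-1) * (k-5/3) (k+5) / [(k+23/3) (k+1)] ; factor over Q: parameters, x = (-1), and C = 9/2.


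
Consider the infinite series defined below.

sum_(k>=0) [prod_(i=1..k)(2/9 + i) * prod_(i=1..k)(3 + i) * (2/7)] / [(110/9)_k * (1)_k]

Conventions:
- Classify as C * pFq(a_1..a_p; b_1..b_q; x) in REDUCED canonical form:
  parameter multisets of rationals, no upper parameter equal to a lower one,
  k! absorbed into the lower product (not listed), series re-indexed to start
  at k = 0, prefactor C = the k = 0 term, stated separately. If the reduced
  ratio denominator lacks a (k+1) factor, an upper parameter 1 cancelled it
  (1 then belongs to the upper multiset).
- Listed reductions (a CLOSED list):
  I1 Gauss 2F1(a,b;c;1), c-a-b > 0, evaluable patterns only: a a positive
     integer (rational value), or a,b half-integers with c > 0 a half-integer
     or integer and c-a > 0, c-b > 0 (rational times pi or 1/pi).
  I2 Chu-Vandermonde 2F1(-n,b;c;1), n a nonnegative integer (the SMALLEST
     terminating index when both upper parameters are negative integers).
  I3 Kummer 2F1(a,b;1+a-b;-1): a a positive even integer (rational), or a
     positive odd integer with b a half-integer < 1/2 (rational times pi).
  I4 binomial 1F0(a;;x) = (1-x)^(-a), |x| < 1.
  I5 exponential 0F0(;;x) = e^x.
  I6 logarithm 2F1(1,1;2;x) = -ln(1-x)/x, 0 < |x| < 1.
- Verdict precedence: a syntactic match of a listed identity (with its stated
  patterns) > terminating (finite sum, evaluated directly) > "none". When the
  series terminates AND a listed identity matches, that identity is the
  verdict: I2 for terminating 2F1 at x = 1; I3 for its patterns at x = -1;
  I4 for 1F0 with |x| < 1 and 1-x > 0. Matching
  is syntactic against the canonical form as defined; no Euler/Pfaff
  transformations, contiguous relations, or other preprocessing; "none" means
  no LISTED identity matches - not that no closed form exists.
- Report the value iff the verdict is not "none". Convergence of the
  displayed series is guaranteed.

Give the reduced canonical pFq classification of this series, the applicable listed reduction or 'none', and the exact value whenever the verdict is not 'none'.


Reduced: x = 1, 2F1, upper = {11/9, 4}, lower = {110/9}, C = 2/7. Verdict: the Gauss summation I1 applies (x = 1: the Gamma ratio telescopes since c-a-b = 7 > 0 and a = 4 in Z>0). Its exact value is 7133933/14467005.

Key observation: with t_0 = 2/7, (1)_k (C = 2/7, x = 1) is k! itself.
Consecutive-term ratio: r(k) = 1 * (k+11/9) (k+4) / [(k+110/9) (k+1)] - poly over poly, x = 1 from leading terms; C = 2/7 at k = 0.


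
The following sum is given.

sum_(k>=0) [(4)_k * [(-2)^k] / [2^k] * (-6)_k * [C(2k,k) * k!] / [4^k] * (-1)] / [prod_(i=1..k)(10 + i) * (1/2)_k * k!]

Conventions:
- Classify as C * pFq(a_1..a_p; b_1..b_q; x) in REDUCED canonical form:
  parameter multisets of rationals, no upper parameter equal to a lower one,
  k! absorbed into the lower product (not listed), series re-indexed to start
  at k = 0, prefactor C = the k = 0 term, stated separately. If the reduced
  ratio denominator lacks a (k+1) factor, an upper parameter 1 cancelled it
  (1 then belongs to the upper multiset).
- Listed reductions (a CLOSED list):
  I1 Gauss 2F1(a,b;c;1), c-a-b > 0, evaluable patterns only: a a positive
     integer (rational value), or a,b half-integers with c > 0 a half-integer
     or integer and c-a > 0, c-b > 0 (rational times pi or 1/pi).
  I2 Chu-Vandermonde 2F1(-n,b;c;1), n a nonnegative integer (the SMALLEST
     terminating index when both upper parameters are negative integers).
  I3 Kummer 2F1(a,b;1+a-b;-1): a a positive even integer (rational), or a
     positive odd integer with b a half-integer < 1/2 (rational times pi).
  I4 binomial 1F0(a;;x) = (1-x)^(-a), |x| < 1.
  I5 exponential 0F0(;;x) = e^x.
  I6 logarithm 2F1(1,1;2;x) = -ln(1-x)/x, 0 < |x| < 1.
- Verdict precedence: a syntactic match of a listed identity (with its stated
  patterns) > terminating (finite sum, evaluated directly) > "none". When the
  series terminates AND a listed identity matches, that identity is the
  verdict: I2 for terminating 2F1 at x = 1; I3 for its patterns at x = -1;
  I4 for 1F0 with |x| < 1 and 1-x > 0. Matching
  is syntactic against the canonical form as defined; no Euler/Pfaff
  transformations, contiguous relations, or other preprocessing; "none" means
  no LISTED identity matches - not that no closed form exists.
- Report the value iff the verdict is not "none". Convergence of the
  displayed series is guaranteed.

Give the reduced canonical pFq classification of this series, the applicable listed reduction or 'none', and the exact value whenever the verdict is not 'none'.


The tell: with t_0 = -1, C(2k,k) (C = -1, x = -1) equals 4^k (1/2)_k / k!.
Adjacent-term ratio: r(k) = (-1) * (k-6) (k+4) / [(k+11) (k+1)] - rational in k. x = (-1); t_0 = -1; negate the roots.

Prefactor -1, argument -1: 2F1 with upper {-6, 4} over lower {11}. Verdict: Kummer (I3) matches (x = -1; c = 11 equals 1+a-b for upper {-6, 4}: listed pattern). Exact value: -15/2.


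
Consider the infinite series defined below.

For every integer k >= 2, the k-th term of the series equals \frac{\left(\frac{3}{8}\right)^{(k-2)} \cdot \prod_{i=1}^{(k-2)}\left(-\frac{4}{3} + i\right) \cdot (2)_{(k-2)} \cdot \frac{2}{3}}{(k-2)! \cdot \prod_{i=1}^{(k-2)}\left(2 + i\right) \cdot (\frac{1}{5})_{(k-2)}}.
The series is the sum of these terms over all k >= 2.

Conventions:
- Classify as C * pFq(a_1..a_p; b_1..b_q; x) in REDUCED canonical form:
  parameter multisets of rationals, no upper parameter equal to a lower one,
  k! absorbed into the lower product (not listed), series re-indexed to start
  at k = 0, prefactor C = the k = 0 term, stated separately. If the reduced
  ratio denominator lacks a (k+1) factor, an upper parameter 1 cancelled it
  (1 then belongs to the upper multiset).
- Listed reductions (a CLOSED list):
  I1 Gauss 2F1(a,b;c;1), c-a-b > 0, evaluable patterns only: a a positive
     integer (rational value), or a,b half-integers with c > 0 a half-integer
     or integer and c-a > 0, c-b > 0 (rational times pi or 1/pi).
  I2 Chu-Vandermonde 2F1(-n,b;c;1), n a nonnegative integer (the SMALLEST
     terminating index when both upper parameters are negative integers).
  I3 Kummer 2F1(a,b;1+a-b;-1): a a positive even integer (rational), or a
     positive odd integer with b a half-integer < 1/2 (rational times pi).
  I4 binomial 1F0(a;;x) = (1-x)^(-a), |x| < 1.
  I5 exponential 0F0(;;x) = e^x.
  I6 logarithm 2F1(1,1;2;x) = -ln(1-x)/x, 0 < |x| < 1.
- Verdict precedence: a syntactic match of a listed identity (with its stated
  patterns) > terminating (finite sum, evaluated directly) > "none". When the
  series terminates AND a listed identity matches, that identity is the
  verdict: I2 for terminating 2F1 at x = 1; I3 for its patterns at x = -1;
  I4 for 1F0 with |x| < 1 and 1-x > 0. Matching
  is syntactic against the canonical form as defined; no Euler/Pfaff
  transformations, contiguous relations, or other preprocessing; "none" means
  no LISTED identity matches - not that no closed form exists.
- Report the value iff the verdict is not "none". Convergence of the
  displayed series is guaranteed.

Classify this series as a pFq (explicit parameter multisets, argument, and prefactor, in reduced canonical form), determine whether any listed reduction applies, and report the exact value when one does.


Classification (C = \frac{2}{3}): 2F2 with upper {-\frac{1}{3}, 2}, lower {\frac{1}{5}, 3}, argument x = \frac{3}{8}. Verdict: none (x = \frac{3}{8}): each listed identity misses the multisets {-\frac{1}{3}, 2} ; {\frac{1}{5}, 3}.

The tell: with t_0 = \frac{2}{3}, the running product (C = 2/3) telescopes to a rising factorial.
Ratio: r(k) = \frac{3}{8} * (k-\frac{1}{3}) (k+2) / [(k+\frac{1}{5}) (k+3) (k+1)] - rational in k, leading ratio \frac{3}{8}; with t_0 = \frac{2}{3}, classification follows.


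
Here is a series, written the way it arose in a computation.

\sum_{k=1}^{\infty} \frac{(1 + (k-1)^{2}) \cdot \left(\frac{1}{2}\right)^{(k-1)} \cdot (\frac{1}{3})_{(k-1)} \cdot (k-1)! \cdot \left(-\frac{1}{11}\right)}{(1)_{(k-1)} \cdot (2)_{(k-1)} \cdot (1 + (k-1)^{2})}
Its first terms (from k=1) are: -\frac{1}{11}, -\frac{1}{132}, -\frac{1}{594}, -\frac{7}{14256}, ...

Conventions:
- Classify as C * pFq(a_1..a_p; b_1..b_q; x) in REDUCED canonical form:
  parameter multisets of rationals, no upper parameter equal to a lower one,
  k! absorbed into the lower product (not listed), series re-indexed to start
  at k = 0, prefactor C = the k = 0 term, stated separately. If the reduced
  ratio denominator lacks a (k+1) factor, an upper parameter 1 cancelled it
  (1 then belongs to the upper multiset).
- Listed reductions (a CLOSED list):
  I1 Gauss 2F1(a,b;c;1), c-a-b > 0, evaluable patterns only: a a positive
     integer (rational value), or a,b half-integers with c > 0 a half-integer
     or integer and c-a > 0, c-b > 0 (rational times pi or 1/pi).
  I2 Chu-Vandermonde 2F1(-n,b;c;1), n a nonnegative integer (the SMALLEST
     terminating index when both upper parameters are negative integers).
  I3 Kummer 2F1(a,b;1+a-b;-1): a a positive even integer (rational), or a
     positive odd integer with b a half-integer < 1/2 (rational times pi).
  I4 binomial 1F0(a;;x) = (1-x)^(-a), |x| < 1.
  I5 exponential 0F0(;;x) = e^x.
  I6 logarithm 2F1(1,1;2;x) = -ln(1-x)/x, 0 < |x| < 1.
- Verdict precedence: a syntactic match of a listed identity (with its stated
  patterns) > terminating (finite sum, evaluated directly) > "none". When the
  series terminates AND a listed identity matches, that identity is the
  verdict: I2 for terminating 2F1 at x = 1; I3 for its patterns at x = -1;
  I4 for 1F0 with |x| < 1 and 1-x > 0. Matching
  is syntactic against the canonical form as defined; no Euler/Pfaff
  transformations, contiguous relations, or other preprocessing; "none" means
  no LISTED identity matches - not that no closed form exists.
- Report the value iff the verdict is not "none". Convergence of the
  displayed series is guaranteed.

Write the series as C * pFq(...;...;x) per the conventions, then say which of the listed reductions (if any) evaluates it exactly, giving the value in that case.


Classification (C = -\frac{1}{11}): 2F1 with upper {\frac{1}{3}, 1}, lower {2}, argument x = \frac{1}{2}. Verdict: none. No listed pattern accepts 2F1(\frac{1}{3}, 1; 2; \frac{1}{2}).

Key step: t_0 being -\frac{1}{11}, (1)_k (C = -1/11, x = 1/2) is k! itself.
Adjacent-term ratio: r(k) = \frac{1}{2} * (k+\frac{1}{3}) (k+1) / [(k+2) (k+1)] - rational in k, leading ratio \frac{1}{2}; with t_0 = -\frac{1}{11}, classification follows.


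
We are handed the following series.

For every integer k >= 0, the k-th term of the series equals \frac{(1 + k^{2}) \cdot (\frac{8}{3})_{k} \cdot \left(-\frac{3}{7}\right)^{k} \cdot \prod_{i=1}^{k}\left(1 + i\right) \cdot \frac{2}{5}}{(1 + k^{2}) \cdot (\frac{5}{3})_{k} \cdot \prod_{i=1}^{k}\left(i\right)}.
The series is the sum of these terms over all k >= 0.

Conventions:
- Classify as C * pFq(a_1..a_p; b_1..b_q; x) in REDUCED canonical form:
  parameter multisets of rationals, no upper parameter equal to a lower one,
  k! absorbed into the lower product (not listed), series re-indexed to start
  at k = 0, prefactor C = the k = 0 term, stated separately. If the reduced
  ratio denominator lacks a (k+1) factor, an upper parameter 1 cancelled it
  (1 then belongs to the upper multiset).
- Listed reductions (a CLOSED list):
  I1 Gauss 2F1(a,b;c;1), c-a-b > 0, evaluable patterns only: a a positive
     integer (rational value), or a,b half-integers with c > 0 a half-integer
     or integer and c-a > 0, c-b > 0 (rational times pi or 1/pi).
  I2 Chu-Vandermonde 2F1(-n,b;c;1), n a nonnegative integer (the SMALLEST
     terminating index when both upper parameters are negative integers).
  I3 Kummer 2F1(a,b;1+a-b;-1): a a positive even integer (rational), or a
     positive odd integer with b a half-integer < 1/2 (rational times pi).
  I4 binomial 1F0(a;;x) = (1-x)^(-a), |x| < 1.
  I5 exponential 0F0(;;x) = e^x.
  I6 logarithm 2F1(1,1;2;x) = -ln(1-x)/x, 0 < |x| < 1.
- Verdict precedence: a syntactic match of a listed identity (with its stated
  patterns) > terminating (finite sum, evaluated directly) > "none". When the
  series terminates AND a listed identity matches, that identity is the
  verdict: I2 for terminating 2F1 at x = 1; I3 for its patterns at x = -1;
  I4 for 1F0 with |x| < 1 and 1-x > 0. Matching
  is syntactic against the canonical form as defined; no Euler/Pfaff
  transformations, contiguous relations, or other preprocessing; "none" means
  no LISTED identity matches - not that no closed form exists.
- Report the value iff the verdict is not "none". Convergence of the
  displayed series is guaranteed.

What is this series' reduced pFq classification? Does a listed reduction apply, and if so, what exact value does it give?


First insight: t_0 = \frac{2}{5} here, and striking the common factor k^2 + 1 reduces the term (prefactor 2/5).
Term ratio: r(k) = -\frac{3}{7} * (k+2) (k+\frac{8}{3}) / [(k+\frac{5}{3}) (k+1)] - rational in k. x = -\frac{3}{7}; t_0 = \frac{2}{5}; negate the roots.

Canonical form: C = \frac{2}{5} times 2F1 with upper {2, \frac{8}{3}}, lower {\frac{5}{3}}, x = -\frac{3}{7}. Verdict: none. Every listed pattern misses the 2F1 form at -\frac{3}{7}, upper {2, \frac{8}{3}}.


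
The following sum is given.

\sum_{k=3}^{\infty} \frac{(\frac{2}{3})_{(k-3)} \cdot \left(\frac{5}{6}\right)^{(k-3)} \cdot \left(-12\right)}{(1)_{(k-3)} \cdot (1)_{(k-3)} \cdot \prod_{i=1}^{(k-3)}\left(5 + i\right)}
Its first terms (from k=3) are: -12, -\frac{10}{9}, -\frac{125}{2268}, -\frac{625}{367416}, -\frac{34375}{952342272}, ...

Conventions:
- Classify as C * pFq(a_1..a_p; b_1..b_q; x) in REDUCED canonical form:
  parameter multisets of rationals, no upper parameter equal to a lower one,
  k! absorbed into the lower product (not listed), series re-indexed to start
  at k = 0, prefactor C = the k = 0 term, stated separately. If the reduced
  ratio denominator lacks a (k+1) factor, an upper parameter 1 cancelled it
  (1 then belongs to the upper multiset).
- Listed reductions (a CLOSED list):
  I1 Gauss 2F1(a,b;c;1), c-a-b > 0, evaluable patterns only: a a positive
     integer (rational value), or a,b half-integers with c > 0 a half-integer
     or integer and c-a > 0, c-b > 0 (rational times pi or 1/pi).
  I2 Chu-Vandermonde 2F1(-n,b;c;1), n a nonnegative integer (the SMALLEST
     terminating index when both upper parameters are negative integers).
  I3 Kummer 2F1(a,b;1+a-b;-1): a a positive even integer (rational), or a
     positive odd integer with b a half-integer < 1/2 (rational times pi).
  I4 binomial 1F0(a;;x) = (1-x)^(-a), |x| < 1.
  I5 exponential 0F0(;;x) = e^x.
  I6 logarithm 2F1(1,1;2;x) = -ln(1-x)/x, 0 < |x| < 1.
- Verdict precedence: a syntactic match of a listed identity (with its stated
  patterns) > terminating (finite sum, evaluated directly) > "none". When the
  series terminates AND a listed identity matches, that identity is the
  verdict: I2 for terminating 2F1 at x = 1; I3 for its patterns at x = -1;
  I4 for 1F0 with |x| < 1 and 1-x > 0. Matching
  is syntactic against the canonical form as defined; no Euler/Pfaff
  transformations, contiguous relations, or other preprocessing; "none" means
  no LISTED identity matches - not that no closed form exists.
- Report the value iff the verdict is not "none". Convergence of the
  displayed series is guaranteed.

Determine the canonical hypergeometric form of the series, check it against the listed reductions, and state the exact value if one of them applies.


This is -12 * 1F2(\frac{2}{3}; 1, 6; \frac{5}{6}) in reduced canonical form. Verdict: none here - no I1-I6 shape fits x = \frac{5}{6} with lower {1, 6}.

Structural cue: t_0 being -12, (1)_k (prefactor -12) is k! itself.
Consecutive-term ratio: r(k) = \frac{5}{6} * (k+\frac{2}{3}) / [(k+1) (k+6) (k+1)] - rational in k, leading ratio \frac{5}{6}; with t_0 = -12, classification follows.


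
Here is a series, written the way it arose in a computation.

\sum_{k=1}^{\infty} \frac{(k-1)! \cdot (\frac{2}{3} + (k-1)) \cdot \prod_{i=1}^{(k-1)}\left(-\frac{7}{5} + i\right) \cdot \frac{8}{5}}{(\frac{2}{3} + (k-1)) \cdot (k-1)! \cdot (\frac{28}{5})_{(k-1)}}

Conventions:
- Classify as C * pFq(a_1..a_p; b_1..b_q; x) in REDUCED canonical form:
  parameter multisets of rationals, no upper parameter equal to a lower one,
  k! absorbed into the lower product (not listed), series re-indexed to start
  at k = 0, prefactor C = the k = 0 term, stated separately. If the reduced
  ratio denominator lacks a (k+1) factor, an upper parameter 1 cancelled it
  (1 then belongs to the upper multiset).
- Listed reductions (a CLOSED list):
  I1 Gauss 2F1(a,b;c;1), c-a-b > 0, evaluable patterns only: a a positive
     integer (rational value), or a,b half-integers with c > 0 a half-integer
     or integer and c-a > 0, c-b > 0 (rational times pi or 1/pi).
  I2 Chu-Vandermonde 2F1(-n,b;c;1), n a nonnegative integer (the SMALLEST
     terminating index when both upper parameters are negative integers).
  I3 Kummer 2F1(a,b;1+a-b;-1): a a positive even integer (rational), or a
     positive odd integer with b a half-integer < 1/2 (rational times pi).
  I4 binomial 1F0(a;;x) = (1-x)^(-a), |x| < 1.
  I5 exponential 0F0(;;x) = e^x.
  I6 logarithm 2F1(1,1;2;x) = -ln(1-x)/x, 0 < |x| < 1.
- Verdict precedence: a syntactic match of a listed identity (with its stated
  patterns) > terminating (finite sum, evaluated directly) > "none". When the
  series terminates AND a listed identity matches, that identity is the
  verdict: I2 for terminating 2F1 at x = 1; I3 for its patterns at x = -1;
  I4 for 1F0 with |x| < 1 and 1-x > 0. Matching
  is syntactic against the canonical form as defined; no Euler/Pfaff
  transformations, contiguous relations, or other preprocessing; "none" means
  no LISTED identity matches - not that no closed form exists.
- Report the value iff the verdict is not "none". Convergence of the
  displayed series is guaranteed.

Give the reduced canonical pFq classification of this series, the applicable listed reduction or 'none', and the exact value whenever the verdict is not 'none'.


Prefactor \frac{8}{5}, argument 1: 2F1 with upper {-\frac{2}{5}, 1} over lower {\frac{28}{5}}. Verdict: Gauss's theorem (I1) matches (x = 1: the Gamma ratio telescopes since c-a-b = 5 > 0 and a = 1 in Z>0). Its exact value is \frac{184}{125}.

Key observation: with t_0 = \frac{8}{5}, the factor k + 2/3 cancels (top and bottom), leaving C = 8/5, x = 1.
Ratio: r(k) = 1 * (k-\frac{2}{5}) (k+1) / [(k+\frac{28}{5}) (k+1)] - rational in k. x = 1; t_0 = \frac{8}{5}; negate the roots.


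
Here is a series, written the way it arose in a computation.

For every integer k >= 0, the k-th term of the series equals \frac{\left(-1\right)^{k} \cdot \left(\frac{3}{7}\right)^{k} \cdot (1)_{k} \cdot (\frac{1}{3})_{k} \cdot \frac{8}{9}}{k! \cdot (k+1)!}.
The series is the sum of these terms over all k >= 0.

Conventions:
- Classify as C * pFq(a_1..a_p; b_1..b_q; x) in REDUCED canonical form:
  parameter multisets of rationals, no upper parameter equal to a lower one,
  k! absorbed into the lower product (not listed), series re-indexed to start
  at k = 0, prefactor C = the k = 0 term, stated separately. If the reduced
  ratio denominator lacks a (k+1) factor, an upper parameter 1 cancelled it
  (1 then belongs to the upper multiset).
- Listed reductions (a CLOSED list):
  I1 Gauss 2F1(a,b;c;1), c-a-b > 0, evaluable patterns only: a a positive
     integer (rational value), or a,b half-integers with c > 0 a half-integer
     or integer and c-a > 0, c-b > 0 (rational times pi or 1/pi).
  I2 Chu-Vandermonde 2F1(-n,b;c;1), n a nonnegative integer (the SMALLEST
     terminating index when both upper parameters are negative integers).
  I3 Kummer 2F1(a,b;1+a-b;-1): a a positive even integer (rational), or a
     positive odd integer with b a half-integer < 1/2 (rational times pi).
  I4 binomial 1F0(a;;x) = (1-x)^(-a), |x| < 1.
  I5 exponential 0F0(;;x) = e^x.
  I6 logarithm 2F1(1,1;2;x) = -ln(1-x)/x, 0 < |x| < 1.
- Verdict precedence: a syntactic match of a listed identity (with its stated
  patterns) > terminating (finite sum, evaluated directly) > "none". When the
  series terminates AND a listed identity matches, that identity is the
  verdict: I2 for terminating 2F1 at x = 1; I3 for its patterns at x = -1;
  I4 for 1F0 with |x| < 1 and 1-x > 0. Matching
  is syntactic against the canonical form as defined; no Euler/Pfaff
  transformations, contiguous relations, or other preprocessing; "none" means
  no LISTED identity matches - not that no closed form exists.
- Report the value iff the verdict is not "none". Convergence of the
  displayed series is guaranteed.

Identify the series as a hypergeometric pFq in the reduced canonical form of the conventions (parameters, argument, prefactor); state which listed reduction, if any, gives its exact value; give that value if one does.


Prefactor \frac{8}{9}, argument -\frac{3}{7}: 2F1 with upper {\frac{1}{3}, 1} over lower {2}. Verdict: none - at argument -\frac{3}{7} the multisets {\frac{1}{3}, 1} ; {2} match no listed identity.

The tell: t_0 = \frac{8}{9} here, and the denominator's factorial ratio (C = 8/9) is a lower Pochhammer.
Adjacent-term ratio: r(k) = -\frac{3}{7} * (k+\frac{1}{3}) (k+1) / [(k+2) (k+1)] ; factor over Q: parameters, x = -\frac{3}{7}, and C = \frac{8}{9}.


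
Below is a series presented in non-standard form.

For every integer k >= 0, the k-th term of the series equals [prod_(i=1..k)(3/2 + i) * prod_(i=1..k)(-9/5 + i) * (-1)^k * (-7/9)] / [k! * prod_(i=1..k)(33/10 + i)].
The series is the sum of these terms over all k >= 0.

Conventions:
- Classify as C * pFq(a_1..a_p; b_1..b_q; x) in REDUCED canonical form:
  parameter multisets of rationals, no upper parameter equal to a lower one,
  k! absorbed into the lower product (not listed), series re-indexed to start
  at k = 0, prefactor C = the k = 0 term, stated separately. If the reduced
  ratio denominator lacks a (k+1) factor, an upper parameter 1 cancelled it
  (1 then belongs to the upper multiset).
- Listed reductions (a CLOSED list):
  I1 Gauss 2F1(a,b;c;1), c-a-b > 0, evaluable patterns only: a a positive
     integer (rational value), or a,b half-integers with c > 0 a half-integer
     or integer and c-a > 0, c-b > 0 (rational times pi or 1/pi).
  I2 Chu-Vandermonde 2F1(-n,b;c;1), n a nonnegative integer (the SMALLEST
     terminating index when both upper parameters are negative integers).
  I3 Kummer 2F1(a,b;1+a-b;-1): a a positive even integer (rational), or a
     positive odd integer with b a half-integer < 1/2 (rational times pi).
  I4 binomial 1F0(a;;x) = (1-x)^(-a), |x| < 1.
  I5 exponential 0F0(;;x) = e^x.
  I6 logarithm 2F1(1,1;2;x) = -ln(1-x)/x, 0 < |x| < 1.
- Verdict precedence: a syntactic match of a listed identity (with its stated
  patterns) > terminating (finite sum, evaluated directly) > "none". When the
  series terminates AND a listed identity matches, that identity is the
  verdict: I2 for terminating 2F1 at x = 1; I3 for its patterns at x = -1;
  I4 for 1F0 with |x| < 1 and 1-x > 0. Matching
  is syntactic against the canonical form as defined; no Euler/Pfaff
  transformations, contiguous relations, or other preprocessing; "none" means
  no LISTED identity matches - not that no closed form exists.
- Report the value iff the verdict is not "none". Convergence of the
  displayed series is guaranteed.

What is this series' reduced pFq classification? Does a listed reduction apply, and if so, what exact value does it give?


x = -1 here; the reduced form reads 2F1, upper {-4/5, 5/2}, lower {43/10}, C = -7/9. Verdict: none. Every listed pattern misses the 2F1 form at -1, upper {-4/5, 5/2}.

Key observation: with t_0 = -7/9, the running product (prefactor -7/9) telescopes to a rising factorial.
Term ratio: r(k) = (-1) * (k-4/5) (k+5/2) / [(k+43/10) (k+1)] ; factor over Q: parameters, x = (-1), and C = -7/9.
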